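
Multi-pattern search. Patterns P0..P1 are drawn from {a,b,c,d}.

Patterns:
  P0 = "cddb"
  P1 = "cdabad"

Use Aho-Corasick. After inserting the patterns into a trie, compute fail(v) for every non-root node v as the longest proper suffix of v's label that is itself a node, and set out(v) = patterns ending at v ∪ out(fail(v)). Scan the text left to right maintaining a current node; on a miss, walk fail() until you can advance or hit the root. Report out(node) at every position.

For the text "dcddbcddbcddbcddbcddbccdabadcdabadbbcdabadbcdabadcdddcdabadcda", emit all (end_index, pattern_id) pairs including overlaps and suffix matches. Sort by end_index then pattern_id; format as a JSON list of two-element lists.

Build:
Trie nodes:
  n0 'ε': c→1
  n1 'c': d→2
  n2 'cd': a→5 d→3
  n3 'cdd': b→4
  n4 'cddb': ·  [P0 ends]
  n5 'cda': b→6
  n6 'cdab': a→7
  n7 'cdaba': d→8
  n8 'cdabad': ·  [P1 ends]

BFS fail/out derivation:
  fail(1) 'c': from fail(0)=0 chase 'c': 0 ⇒ 0;  out=∅∪out(0)=∅
  fail(2) 'cd': from fail(1)=0 chase 'd': 0 ⇒ 0;  out=∅∪out(0)=∅
  fail(3) 'cdd': from fail(2)=0 chase 'd': 0 ⇒ 0;  out=∅∪out(0)=∅
  fail(5) 'cda': from fail(2)=0 chase 'a': 0 ⇒ 0;  out=∅∪out(0)=∅
  fail(4) 'cddb': from fail(3)=0 chase 'b': 0 ⇒ 0;  out={0}∪out(0)={0}
  fail(6) 'cdab': from fail(5)=0 chase 'b': 0 ⇒ 0;  out=∅∪out(0)=∅
  fail(7) 'cdaba': from fail(6)=0 chase 'a': 0 ⇒ 0;  out=∅∪out(0)=∅
  fail(8) 'cdabad': from fail(7)=0 chase 'd': 0 ⇒ 0;  out={1}∪out(0)={1}

Scan:
[0] read 'd'  n0⇒n0
[1] read 'c'  n0⇒n1
[2] read 'd'  n1⇒n2
[3] read 'd'  n2⇒n3
[4] read 'b'  n3⇒n4  emit P0@[1:4]
[5] read 'c'  n4⇒n1 (fail-walked)
[6] read 'd'  n1⇒n2
[7] read 'd'  n2⇒n3
[8] read 'b'  n3⇒n4  emit P0@[5:8]
[9] read 'c'  n4⇒n1 (fail-walked)
[10] read 'd'  n1⇒n2
[11] read 'd'  n2⇒n3
[12] read 'b'  n3⇒n4  emit P0@[9:12]
[13] read 'c'  n4⇒n1 (fail-walked)
[14] read 'd'  n1⇒n2
[15] read 'd'  n2⇒n3
[16] read 'b'  n3⇒n4  emit P0@[13:16]
[17] read 'c'  n4⇒n1 (fail-walked)
[18] read 'd'  n1⇒n2
[19] read 'd'  n2⇒n3
[20] read 'b'  n3⇒n4  emit P0@[17:20]
[21] read 'c'  n4⇒n1 (fail-walked)
[22] read 'c'  n1⇒n1 (fail-walked)
[23] read 'd'  n1⇒n2
[24] read 'a'  n2⇒n5
[25] read 'b'  n5⇒n6
[26] read 'a'  n6⇒n7
[27] read 'd'  n7⇒n8  emit P1@[22:27]
[28] read 'c'  n8⇒n1 (fail-walked)
[29] read 'd'  n1⇒n2
[30] read 'a'  n2⇒n5
[31] read 'b'  n5⇒n6
[32] read 'a'  n6⇒n7
[33] read 'd'  n7⇒n8  emit P1@[28:33]
[34] read 'b'  n8⇒n0 (fail-walked)
[35] read 'b'  n0⇒n0
[36] read 'c'  n0⇒n1
[37] read 'd'  n1⇒n2
[38] read 'a'  n2⇒n5
[39] read 'b'  n5⇒n6
[40] read 'a'  n6⇒n7
[41] read 'd'  n7⇒n8  emit P1@[36:41]
[42] read 'b'  n8⇒n0 (fail-walked)
[43] read 'c'  n0⇒n1
[44] read 'd'  n1⇒n2
[45] read 'a'  n2⇒n5
[46] read 'b'  n5⇒n6
[47] read 'a'  n6⇒n7
[48] read 'd'  n7⇒n8  emit P1@[43:48]
[49] read 'c'  n8⇒n1 (fail-walked)
[50] read 'd'  n1⇒n2
[51] read 'd'  n2⇒n3
[52] read 'd'  n3⇒n0 (fail-walked)
[53] read 'c'  n0⇒n1
[54] read 'd'  n1⇒n2
[55] read 'a'  n2⇒n5
[56] read 'b'  n5⇒n6
[57] read 'a'  n6⇒n7
[58] read 'd'  n7⇒n8  emit P1@[53:58]
[59] read 'c'  n8⇒n1 (fail-walked)
[60] read 'd'  n1⇒n2
[61] read 'a'  n2⇒n5

All matches (sorted): [[4,0],[8,0],[12,0],[16,0],[20,0],[27,1],[33,1],[41,1],[48,1],[58,1]]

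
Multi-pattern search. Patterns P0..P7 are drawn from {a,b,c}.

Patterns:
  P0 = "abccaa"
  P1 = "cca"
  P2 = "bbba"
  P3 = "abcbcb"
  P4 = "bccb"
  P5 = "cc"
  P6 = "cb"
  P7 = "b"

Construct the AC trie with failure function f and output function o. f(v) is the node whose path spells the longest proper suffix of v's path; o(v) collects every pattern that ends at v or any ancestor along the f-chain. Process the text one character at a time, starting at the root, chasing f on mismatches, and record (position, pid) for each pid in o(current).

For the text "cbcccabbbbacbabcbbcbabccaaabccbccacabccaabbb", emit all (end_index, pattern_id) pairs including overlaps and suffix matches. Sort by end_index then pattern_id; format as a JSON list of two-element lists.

Build:
Trie nodes:
  n0 'ε': a→1 b→10 c→7
  n1 'a': b→2
  n2 'ab': c→3
  n3 'abc': b→14 c→4
  n4 'abcc': a→5
  n5 'abcca': a→6
  n6 'abccaa': ·  [P0 ends]
  n7 'c': b→20 c→8
  n8 'cc': a→9  [P5 ends]
  n9 'cca': ·  [P1 ends]
  n10 'b': b→11 c→17  [P7 ends]
  n11 'bb': b→12
  n12 'bbb': a→13
  n13 'bbba': ·  [P2 ends]
  n14 'abcb': c→15
  n15 'abcbc': b→16
  n16 'abcbcb': ·  [P3 ends]
  n17 'bc': c→18
  n18 'bcc': b→19
  n19 'bccb': ·  [P4 ends]
  n20 'cb': ·  [P6 ends]

Failure links (BFS by depth):
  n1('a'): parent n0 fail=0; on 'a' 0 → fail=0;  out ∅∪∅=∅
  n7('c'): parent n0 fail=0; on 'c' 0 → fail=0;  out ∅∪∅=∅
  n10('b'): parent n0 fail=0; on 'b' 0 → fail=0;  out {7}∪∅={7}
  n2('ab'): parent n1 fail=0; on 'b' 0 → fail=10;  out ∅∪{7}={7}
  n8('cc'): parent n7 fail=0; on 'c' 0 → fail=7;  out {5}∪∅={5}
  n11('bb'): parent n10 fail=0; on 'b' 0 → fail=10;  out ∅∪{7}={7}
  n17('bc'): parent n10 fail=0; on 'c' 0 → fail=7;  out ∅∪∅=∅
  n20('cb'): parent n7 fail=0; on 'b' 0 → fail=10;  out {6}∪{7}={6,7}
  n3('abc'): parent n2 fail=10; on 'c' 10 → fail=17;  out ∅∪∅=∅
  n9('cca'): parent n8 fail=7; on 'a' 7→0 → fail=1;  out {1}∪∅={1}
  n12('bbb'): parent n11 fail=10; on 'b' 10 → fail=11;  out ∅∪{7}={7}
  n18('bcc'): parent n17 fail=7; on 'c' 7 → fail=8;  out ∅∪{5}={5}
  n4('abcc'): parent n3 fail=17; on 'c' 17 → fail=18;  out ∅∪{5}={5}
  n13('bbba'): parent n12 fail=11; on 'a' 11→10→0 → fail=1;  out {2}∪∅={2}
  n14('abcb'): parent n3 fail=17; on 'b' 17→7 → fail=20;  out ∅∪{6,7}={6,7}
  n19('bccb'): parent n18 fail=8; on 'b' 8→7 → fail=20;  out {4}∪{6,7}={4,6,7}
  n5('abcca'): parent n4 fail=18; on 'a' 18→8 → fail=9;  out ∅∪{1}={1}
  n15('abcbc'): parent n14 fail=20; on 'c' 20→10 → fail=17;  out ∅∪∅=∅
  n6('abccaa'): parent n5 fail=9; on 'a' 9→1→0 → fail=1;  out {0}∪∅={0}
  n16('abcbcb'): parent n15 fail=17; on 'b' 17→7 → fail=20;  out {3}∪{6,7}={3,6,7}

Run:
[0] read 'c'  n0⇒n7
[1] read 'b'  n7⇒n20  → match P6@[0:1],P7@[1:1]
[2] read 'c'  n20⇒n17 (fail-walked)
[3] read 'c'  n17⇒n18  → match P5@[2:3]
[4] read 'c'  n18⇒n8 (fail-walked)  → match P5@[3:4]
[5] read 'a'  n8⇒n9  → match P1@[3:5]
[6] read 'b'  n9⇒n2 (fail-walked)  → match P7@[6:6]
[7] read 'b'  n2⇒n11 (fail-walked)  → match P7@[7:7]
[8] read 'b'  n11⇒n12  → match P7@[8:8]
[9] read 'b'  n12⇒n12 (fail-walked)  → match P7@[9:9]
[10] read 'a'  n12⇒n13  → match P2@[7:10]
[11] read 'c'  n13⇒n7 (fail-walked)
[12] read 'b'  n7⇒n20  → match P6@[11:12],P7@[12:12]
[13] read 'a'  n20⇒n1 (fail-walked)
[14] read 'b'  n1⇒n2  → match P7@[14:14]
[15] read 'c'  n2⇒n3
[16] read 'b'  n3⇒n14  → match P6@[15:16],P7@[16:16]
[17] read 'b'  n14⇒n11 (fail-walked)  → match P7@[17:17]
[18] read 'c'  n11⇒n17 (fail-walked)
[19] read 'b'  n17⇒n20 (fail-walked)  → match P6@[18:19],P7@[19:19]
[20] read 'a'  n20⇒n1 (fail-walked)
[21] read 'b'  n1⇒n2  → match P7@[21:21]
[22] read 'c'  n2⇒n3
[23] read 'c'  n3⇒n4  → match P5@[22:23]
[24] read 'a'  n4⇒n5  → match P1@[22:24]
[25] read 'a'  n5⇒n6  → match P0@[20:25]
[26] read 'a'  n6⇒n1 (fail-walked)
[27] read 'b'  n1⇒n2  → match P7@[27:27]
[28] read 'c'  n2⇒n3
[29] read 'c'  n3⇒n4  → match P5@[28:29]
[30] read 'b'  n4⇒n19 (fail-walked)  → match P4@[27:30],P6@[29:30],P7@[30:30]
[31] read 'c'  n19⇒n17 (fail-walked)
[32] read 'c'  n17⇒n18  → match P5@[31:32]
[33] read 'a'  n18⇒n9 (fail-walked)  → match P1@[31:33]
[34] read 'c'  n9⇒n7 (fail-walked)
[35] read 'a'  n7⇒n1 (fail-walked)
[36] read 'b'  n1⇒n2  → match P7@[36:36]
[37] read 'c'  n2⇒n3
[38] read 'c'  n3⇒n4  → match P5@[37:38]
[39] read 'a'  n4⇒n5  → match P1@[37:39]
[40] read 'a'  n5⇒n6  → match P0@[35:40]
[41] read 'b'  n6⇒n2 (fail-walked)  → match P7@[41:41]
[42] read 'b'  n2⇒n11 (fail-walked)  → match P7@[42:42]
[43] read 'b'  n11⇒n12  → match P7@[43:43]

All matches (sorted): [[1,6],[1,7],[3,5],[4,5],[5,1],[6,7],[7,7],[8,7],[9,7],[10,2],[12,6],[12,7],[14,7],[16,6],[16,7],[17,7],[19,6],[19,7],[21,7],[23,5],[24,1],[25,0],[27,7],[29,5],[30,4],[30,6],[30,7],[32,5],[33,1],[36,7],[38,5],[39,1],[40,0],[41,7],[42,7],[43,7]]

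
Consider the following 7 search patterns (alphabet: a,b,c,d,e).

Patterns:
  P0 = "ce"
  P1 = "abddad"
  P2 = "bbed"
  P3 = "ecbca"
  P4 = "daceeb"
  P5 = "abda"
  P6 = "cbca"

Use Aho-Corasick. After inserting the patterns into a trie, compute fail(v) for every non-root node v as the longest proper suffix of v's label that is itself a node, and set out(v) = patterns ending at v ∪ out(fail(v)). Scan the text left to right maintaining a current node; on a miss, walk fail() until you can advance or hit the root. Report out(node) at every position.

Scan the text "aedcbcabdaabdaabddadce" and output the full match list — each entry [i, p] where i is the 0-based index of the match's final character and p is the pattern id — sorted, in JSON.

Build automaton:
Trie nodes:
  0='ε' goto a→3 b→9 c→1 d→18 e→13
  1='c' goto b→25 e→2
  2='ce' goto ·  ←P0
  3='a' goto b→4
  4='ab' goto d→5
  5='abd' goto a→24 d→6
  6='abdd' goto a→7
  7='abdda' goto d→8
  8='abddad' goto ·  ←P1
  9='b' goto b→10
  10='bb' goto e→11
  11='bbe' goto d→12
  12='bbed' goto ·  ←P2
  13='e' goto c→14
  14='ec' goto b→15
  15='ecb' goto c→16
  16='ecbc' goto a→17
  17='ecbca' goto ·  ←P3
  18='d' goto a→19
  19='da' goto c→20
  20='dac' goto e→21
  21='dace' goto e→22
  22='dacee' goto b→23
  23='daceeb' goto ·  ←P4
  24='abda' goto ·  ←P5
  25='cb' goto c→26
  26='cbc' goto a→27
  27='cbca' goto ·  ←P6

Failure links (BFS by depth):
  fail(1) 'c': from fail(0)=0 chase 'c': 0 ⇒ 0;  out=∅∪out(0)=∅
  fail(3) 'a': from fail(0)=0 chase 'a': 0 ⇒ 0;  out=∅∪out(0)=∅
  fail(9) 'b': from fail(0)=0 chase 'b': 0 ⇒ 0;  out=∅∪out(0)=∅
  fail(13) 'e': from fail(0)=0 chase 'e': 0 ⇒ 0;  out=∅∪out(0)=∅
  fail(18) 'd': from fail(0)=0 chase 'd': 0 ⇒ 0;  out=∅∪out(0)=∅
  fail(2) 'ce': from fail(1)=0 chase 'e': 0 ⇒ 13;  out={0}∪out(13)={0}
  fail(4) 'ab': from fail(3)=0 chase 'b': 0 ⇒ 9;  out=∅∪out(9)=∅
  fail(10) 'bb': from fail(9)=0 chase 'b': 0 ⇒ 9;  out=∅∪out(9)=∅
  fail(14) 'ec': from fail(13)=0 chase 'c': 0 ⇒ 1;  out=∅∪out(1)=∅
  fail(19) 'da': from fail(18)=0 chase 'a': 0 ⇒ 3;  out=∅∪out(3)=∅
  fail(25) 'cb': from fail(1)=0 chase 'b': 0 ⇒ 9;  out=∅∪out(9)=∅
  fail(5) 'abd': from fail(4)=9 chase 'd': 9→0 ⇒ 18;  out=∅∪out(18)=∅
  fail(11) 'bbe': from fail(10)=9 chase 'e': 9→0 ⇒ 13;  out=∅∪out(13)=∅
  fail(15) 'ecb': from fail(14)=1 chase 'b': 1 ⇒ 25;  out=∅∪out(25)=∅
  fail(20) 'dac': from fail(19)=3 chase 'c': 3→0 ⇒ 1;  out=∅∪out(1)=∅
  fail(26) 'cbc': from fail(25)=9 chase 'c': 9→0 ⇒ 1;  out=∅∪out(1)=∅
  fail(6) 'abdd': from fail(5)=18 chase 'd': 18→0 ⇒ 18;  out=∅∪out(18)=∅
  fail(12) 'bbed': from fail(11)=13 chase 'd': 13→0 ⇒ 18;  out={2}∪out(18)={2}
  fail(16) 'ecbc': from fail(15)=25 chase 'c': 25 ⇒ 26;  out=∅∪out(26)=∅
  fail(21) 'dace': from fail(20)=1 chase 'e': 1 ⇒ 2;  out=∅∪out(2)={0}
  fail(24) 'abda': from fail(5)=18 chase 'a': 18 ⇒ 19;  out={5}∪out(19)={5}
  fail(27) 'cbca': from fail(26)=1 chase 'a': 1→0 ⇒ 3;  out={6}∪out(3)={6}
  fail(7) 'abdda': from fail(6)=18 chase 'a': 18 ⇒ 19;  out=∅∪out(19)=∅
  fail(17) 'ecbca': from fail(16)=26 chase 'a': 26 ⇒ 27;  out={3}∪out(27)={3,6}
  fail(22) 'dacee': from fail(21)=2 chase 'e': 2→13→0 ⇒ 13;  out=∅∪out(13)=∅
  fail(8) 'abddad': from fail(7)=19 chase 'd': 19→3→0 ⇒ 18;  out={1}∪out(18)={1}
  fail(23) 'daceeb': from fail(22)=13 chase 'b': 13→0 ⇒ 9;  out={4}∪out(9)={4}

Text stream:
i=0 'a': node 0→3
i=1 'e': node 3→13 ·f
i=2 'd': node 13→18 ·f
i=3 'c': node 18→1 ·f
i=4 'b': node 1→25
i=5 'c': node 25→26
i=6 'a': node 26→27  emit P6@[3:6]
i=7 'b': node 27→4 ·f
i=8 'd': node 4→5
i=9 'a': node 5→24  emit P5@[6:9]
i=10 'a': node 24→3 ·f
i=11 'b': node 3→4
i=12 'd': node 4→5
i=13 'a': node 5→24  emit P5@[10:13]
i=14 'a': node 24→3 ·f
i=15 'b': node 3→4
i=16 'd': node 4→5
i=17 'd': node 5→6
i=18 'a': node 6→7
i=19 'd': node 7→8  emit P1@[14:19]
i=20 'c': node 8→1 ·f
i=21 'e': node 1→2  emit P0@[20:21]

Result: [[6,6],[9,5],[13,5],[19,1],[21,0]]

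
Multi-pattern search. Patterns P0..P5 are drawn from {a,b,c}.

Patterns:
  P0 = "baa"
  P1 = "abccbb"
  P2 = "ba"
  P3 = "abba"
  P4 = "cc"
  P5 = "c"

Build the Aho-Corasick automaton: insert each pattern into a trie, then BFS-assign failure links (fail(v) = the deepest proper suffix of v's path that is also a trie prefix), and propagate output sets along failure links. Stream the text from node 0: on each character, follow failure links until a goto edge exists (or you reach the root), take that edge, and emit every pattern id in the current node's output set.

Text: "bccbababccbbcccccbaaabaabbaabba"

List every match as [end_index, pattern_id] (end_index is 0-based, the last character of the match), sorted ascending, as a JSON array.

Build automaton:
Trie (insert patterns):
  n0 'ε': a→4 b→1 c→12
  n1 'b': a→2
  n2 'ba': a→3  [P2 ends]
  n3 'baa': ·  [P0 ends]
  n4 'a': b→5
  n5 'ab': b→10 c→6
  n6 'abc': c→7
  n7 'abcc': b→8
  n8 'abccb': b→9
  n9 'abccbb': ·  [P1 ends]
  n10 'abb': a→11
  n11 'abba': ·  [P3 ends]
  n12 'c': c→13  [P5 ends]
  n13 'cc': ·  [P4 ends]

Failure links (BFS by depth):
  fail(1) 'b': from fail(0)=0 chase 'b': 0 ⇒ 0;  out=∅∪out(0)=∅
  fail(4) 'a': from fail(0)=0 chase 'a': 0 ⇒ 0;  out=∅∪out(0)=∅
  fail(12) 'c': from fail(0)=0 chase 'c': 0 ⇒ 0;  out={5}∪out(0)={5}
  fail(2) 'ba': from fail(1)=0 chase 'a': 0 ⇒ 4;  out={2}∪out(4)={2}
  fail(5) 'ab': from fail(4)=0 chase 'b': 0 ⇒ 1;  out=∅∪out(1)=∅
  fail(13) 'cc': from fail(12)=0 chase 'c': 0 ⇒ 12;  out={4}∪out(12)={4,5}
  fail(3) 'baa': from fail(2)=4 chase 'a': 4→0 ⇒ 4;  out={0}∪out(4)={0}
  fail(6) 'abc': from fail(5)=1 chase 'c': 1→0 ⇒ 12;  out=∅∪out(12)={5}
  fail(10) 'abb': from fail(5)=1 chase 'b': 1→0 ⇒ 1;  out=∅∪out(1)=∅
  fail(7) 'abcc': from fail(6)=12 chase 'c': 12 ⇒ 13;  out=∅∪out(13)={4,5}
  fail(11) 'abba': from fail(10)=1 chase 'a': 1 ⇒ 2;  out={3}∪out(2)={2,3}
  fail(8) 'abccb': from fail(7)=13 chase 'b': 13→12→0 ⇒ 1;  out=∅∪out(1)=∅
  fail(9) 'abccbb': from fail(8)=1 chase 'b': 1→0 ⇒ 1;  out={1}∪out(1)={1}

Scan:
pos 0 'b': at 1
pos 1 'c': at 12 ·f  ** P5@[1:1]
pos 2 'c': at 13  ** P4@[1:2],P5@[2:2]
pos 3 'b': at 1 ·f
pos 4 'a': at 2  ** P2@[3:4]
pos 5 'b': at 5 ·f
pos 6 'a': at 2 ·f  ** P2@[5:6]
pos 7 'b': at 5 ·f
pos 8 'c': at 6  ** P5@[8:8]
pos 9 'c': at 7  ** P4@[8:9],P5@[9:9]
pos 10 'b': at 8
pos 11 'b': at 9  ** P1@[6:11]
pos 12 'c': at 12 ·f  ** P5@[12:12]
pos 13 'c': at 13  ** P4@[12:13],P5@[13:13]
pos 14 'c': at 13 ·f  ** P4@[13:14],P5@[14:14]
pos 15 'c': at 13 ·f  ** P4@[14:15],P5@[15:15]
pos 16 'c': at 13 ·f  ** P4@[15:16],P5@[16:16]
pos 17 'b': at 1 ·f
pos 18 'a': at 2  ** P2@[17:18]
pos 19 'a': at 3  ** P0@[17:19]
pos 20 'a': at 4 ·f
pos 21 'b': at 5
pos 22 'a': at 2 ·f  ** P2@[21:22]
pos 23 'a': at 3  ** P0@[21:23]
pos 24 'b': at 5 ·f
pos 25 'b': at 10
pos 26 'a': at 11  ** P2@[25:26],P3@[23:26]
pos 27 'a': at 3 ·f  ** P0@[25:27]
pos 28 'b': at 5 ·f
pos 29 'b': at 10
pos 30 'a': at 11  ** P2@[29:30],P3@[27:30]

Result: [[1,5],[2,4],[2,5],[4,2],[6,2],[8,5],[9,4],[9,5],[11,1],[12,5],[13,4],[13,5],[14,4],[14,5],[15,4],[15,5],[16,4],[16,5],[18,2],[19,0],[22,2],[23,0],[26,2],[26,3],[27,0],[30,2],[30,3]]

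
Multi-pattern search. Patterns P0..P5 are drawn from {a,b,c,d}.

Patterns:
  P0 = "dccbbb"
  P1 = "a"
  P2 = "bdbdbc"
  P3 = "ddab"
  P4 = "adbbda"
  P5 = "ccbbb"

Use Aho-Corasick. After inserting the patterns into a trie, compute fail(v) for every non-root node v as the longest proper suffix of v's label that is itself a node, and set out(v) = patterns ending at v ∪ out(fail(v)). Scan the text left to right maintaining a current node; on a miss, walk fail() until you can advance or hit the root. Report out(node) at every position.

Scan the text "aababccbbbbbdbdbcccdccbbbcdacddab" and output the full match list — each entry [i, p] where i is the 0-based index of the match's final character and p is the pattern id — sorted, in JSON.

Build automaton:
Trie (insert patterns):
  0='ε' goto a→7 b→8 c→22 d→1
  1='d' goto c→2 d→14
  2='dc' goto c→3
  3='dcc' goto b→4
  4='dccb' goto b→5
  5='dccbb' goto b→6
  6='dccbbb' goto ·  ←P0
  7='a' goto d→17  ←P1
  8='b' goto d→9
  9='bd' goto b→10
  10='bdb' goto d→11
  11='bdbd' goto b→12
  12='bdbdb' goto c→13
  13='bdbdbc' goto ·  ←P2
  14='dd' goto a→15
  15='dda' goto b→16
  16='ddab' goto ·  ←P3
  17='ad' goto b→18
  18='adb' goto b→19
  19='adbb' goto d→20
  20='adbbd' goto a→21
  21='adbbda' goto ·  ←P4
  22='c' goto c→23
  23='cc' goto b→24
  24='ccb' goto b→25
  25='ccbb' goto b→26
  26='ccbbb' goto ·  ←P5

BFS fail/out derivation:
  n1('d'): parent n0 fail=0; on 'd' 0 → fail=0;  out ∅∪∅=∅
  n7('a'): parent n0 fail=0; on 'a' 0 → fail=0;  out {1}∪∅={1}
  n8('b'): parent n0 fail=0; on 'b' 0 → fail=0;  out ∅∪∅=∅
  n22('c'): parent n0 fail=0; on 'c' 0 → fail=0;  out ∅∪∅=∅
  n2('dc'): parent n1 fail=0; on 'c' 0 → fail=22;  out ∅∪∅=∅
  n9('bd'): parent n8 fail=0; on 'd' 0 → fail=1;  out ∅∪∅=∅
  n14('dd'): parent n1 fail=0; on 'd' 0 → fail=1;  out ∅∪∅=∅
  n17('ad'): parent n7 fail=0; on 'd' 0 → fail=1;  out ∅∪∅=∅
  n23('cc'): parent n22 fail=0; on 'c' 0 → fail=22;  out ∅∪∅=∅
  n3('dcc'): parent n2 fail=22; on 'c' 22 → fail=23;  out ∅∪∅=∅
  n10('bdb'): parent n9 fail=1; on 'b' 1→0 → fail=8;  out ∅∪∅=∅
  n15('dda'): parent n14 fail=1; on 'a' 1→0 → fail=7;  out ∅∪{1}={1}
  n18('adb'): parent n17 fail=1; on 'b' 1→0 → fail=8;  out ∅∪∅=∅
  n24('ccb'): parent n23 fail=22; on 'b' 22→0 → fail=8;  out ∅∪∅=∅
  n4('dccb'): parent n3 fail=23; on 'b' 23 → fail=24;  out ∅∪∅=∅
  n11('bdbd'): parent n10 fail=8; on 'd' 8 → fail=9;  out ∅∪∅=∅
  n16('ddab'): parent n15 fail=7; on 'b' 7→0 → fail=8;  out {3}∪∅={3}
  n19('adbb'): parent n18 fail=8; on 'b' 8→0 → fail=8;  out ∅∪∅=∅
  n25('ccbb'): parent n24 fail=8; on 'b' 8→0 → fail=8;  out ∅∪∅=∅
  n5('dccbb'): parent n4 fail=24; on 'b' 24 → fail=25;  out ∅∪∅=∅
  n12('bdbdb'): parent n11 fail=9; on 'b' 9 → fail=10;  out ∅∪∅=∅
  n20('adbbd'): parent n19 fail=8; on 'd' 8 → fail=9;  out ∅∪∅=∅
  n26('ccbbb'): parent n25 fail=8; on 'b' 8→0 → fail=8;  out {5}∪∅={5}
  n6('dccbbb'): parent n5 fail=25; on 'b' 25 → fail=26;  out {0}∪{5}={0,5}
  n13('bdbdbc'): parent n12 fail=10; on 'c' 10→8→0 → fail=22;  out {2}∪∅={2}
  n21('adbbda'): parent n20 fail=9; on 'a' 9→1→0 → fail=7;  out {4}∪{1}={1,4}

Scan:
[0] read 'a'  n0⇒n7  emit P1@[0:0]
[1] read 'a'  n7⇒n7 (fail-walked)  emit P1@[1:1]
[2] read 'b'  n7⇒n8 (fail-walked)
[3] read 'a'  n8⇒n7 (fail-walked)  emit P1@[3:3]
[4] read 'b'  n7⇒n8 (fail-walked)
[5] read 'c'  n8⇒n22 (fail-walked)
[6] read 'c'  n22⇒n23
[7] read 'b'  n23⇒n24
[8] read 'b'  n24⇒n25
[9] read 'b'  n25⇒n26  emit P5@[5:9]
[10] read 'b'  n26⇒n8 (fail-walked)
[11] read 'b'  n8⇒n8 (fail-walked)
[12] read 'd'  n8⇒n9
[13] read 'b'  n9⇒n10
[14] read 'd'  n10⇒n11
[15] read 'b'  n11⇒n12
[16] read 'c'  n12⇒n13  emit P2@[11:16]
[17] read 'c'  n13⇒n23 (fail-walked)
[18] read 'c'  n23⇒n23 (fail-walked)
[19] read 'd'  n23⇒n1 (fail-walked)
[20] read 'c'  n1⇒n2
[21] read 'c'  n2⇒n3
[22] read 'b'  n3⇒n4
[23] read 'b'  n4⇒n5
[24] read 'b'  n5⇒n6  emit P0@[19:24],P5@[20:24]
[25] read 'c'  n6⇒n22 (fail-walked)
[26] read 'd'  n22⇒n1 (fail-walked)
[27] read 'a'  n1⇒n7 (fail-walked)  emit P1@[27:27]
[28] read 'c'  n7⇒n22 (fail-walked)
[29] read 'd'  n22⇒n1 (fail-walked)
[30] read 'd'  n1⇒n14
[31] read 'a'  n14⇒n15  emit P1@[31:31]
[32] read 'b'  n15⇒n16  emit P3@[29:32]

All matches (sorted): [[0,1],[1,1],[3,1],[9,5],[16,2],[24,0],[24,5],[27,1],[31,1],[32,3]]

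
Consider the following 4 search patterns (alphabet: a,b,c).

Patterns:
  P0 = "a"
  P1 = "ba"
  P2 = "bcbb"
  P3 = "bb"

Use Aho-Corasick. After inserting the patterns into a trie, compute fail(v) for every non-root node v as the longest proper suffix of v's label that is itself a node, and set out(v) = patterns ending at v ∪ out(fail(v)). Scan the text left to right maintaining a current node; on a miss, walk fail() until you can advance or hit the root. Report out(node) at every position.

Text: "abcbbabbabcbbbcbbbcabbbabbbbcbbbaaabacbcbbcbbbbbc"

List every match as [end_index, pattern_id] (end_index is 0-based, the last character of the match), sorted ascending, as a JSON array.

Construct AC machine:
Trie (insert patterns):
  0='ε' goto a→1 b→2
  1='a' goto ·  [P0 ends]
  2='b' goto a→3 b→7 c→4
  3='ba' goto ·  [P1 ends]
  4='bc' goto b→5
  5='bcb' goto b→6
  6='bcbb' goto ·  [P2 ends]
  7='bb' goto ·  [P3 ends]

BFS fail/out derivation:
  n1('a'): parent n0 fail=0; on 'a' 0 → fail=0;  out {0}∪∅={0}
  n2('b'): parent n0 fail=0; on 'b' 0 → fail=0;  out ∅∪∅=∅
  n3('ba'): parent n2 fail=0; on 'a' 0 → fail=1;  out {1}∪{0}={0,1}
  n4('bc'): parent n2 fail=0; on 'c' 0 → fail=0;  out ∅∪∅=∅
  n7('bb'): parent n2 fail=0; on 'b' 0 → fail=2;  out {3}∪∅={3}
  n5('bcb'): parent n4 fail=0; on 'b' 0 → fail=2;  out ∅∪∅=∅
  n6('bcbb'): parent n5 fail=2; on 'b' 2 → fail=7;  out {2}∪{3}={2,3}

Scan:
i=0 'a': node 0→1  → match P0@[0:0]
i=1 'b': node 1→2 ·f
i=2 'c': node 2→4
i=3 'b': node 4→5
i=4 'b': node 5→6  → match P2@[1:4],P3@[3:4]
i=5 'a': node 6→3 ·f  → match P0@[5:5],P1@[4:5]
i=6 'b': node 3→2 ·f
i=7 'b': node 2→7  → match P3@[6:7]
i=8 'a': node 7→3 ·f  → match P0@[8:8],P1@[7:8]
i=9 'b': node 3→2 ·f
i=10 'c': node 2→4
i=11 'b': node 4→5
i=12 'b': node 5→6  → match P2@[9:12],P3@[11:12]
i=13 'b': node 6→7 ·f  → match P3@[12:13]
i=14 'c': node 7→4 ·f
i=15 'b': node 4→5
i=16 'b': node 5→6  → match P2@[13:16],P3@[15:16]
i=17 'b': node 6→7 ·f  → match P3@[16:17]
i=18 'c': node 7→4 ·f
i=19 'a': node 4→1 ·f  → match P0@[19:19]
i=20 'b': node 1→2 ·f
i=21 'b': node 2→7  → match P3@[20:21]
i=22 'b': node 7→7 ·f  → match P3@[21:22]
i=23 'a': node 7→3 ·f  → match P0@[23:23],P1@[22:23]
i=24 'b': node 3→2 ·f
i=25 'b': node 2→7  → match P3@[24:25]
i=26 'b': node 7→7 ·f  → match P3@[25:26]
i=27 'b': node 7→7 ·f  → match P3@[26:27]
i=28 'c': node 7→4 ·f
i=29 'b': node 4→5
i=30 'b': node 5→6  → match P2@[27:30],P3@[29:30]
i=31 'b': node 6→7 ·f  → match P3@[30:31]
i=32 'a': node 7→3 ·f  → match P0@[32:32],P1@[31:32]
i=33 'a': node 3→1 ·f  → match P0@[33:33]
i=34 'a': node 1→1 ·f  → match P0@[34:34]
i=35 'b': node 1→2 ·f
i=36 'a': node 2→3  → match P0@[36:36],P1@[35:36]
i=37 'c': node 3→0 ·f
i=38 'b': node 0→2
i=39 'c': node 2→4
i=40 'b': node 4→5
i=41 'b': node 5→6  → match P2@[38:41],P3@[40:41]
i=42 'c': node 6→4 ·f
i=43 'b': node 4→5
i=44 'b': node 5→6  → match P2@[41:44],P3@[43:44]
i=45 'b': node 6→7 ·f  → match P3@[44:45]
i=46 'b': node 7→7 ·f  → match P3@[45:46]
i=47 'b': node 7→7 ·f  → match P3@[46:47]
i=48 'c': node 7→4 ·f

Matches: [[0,0],[4,2],[4,3],[5,0],[5,1],[7,3],[8,0],[8,1],[12,2],[12,3],[13,3],[16,2],[16,3],[17,3],[19,0],[21,3],[22,3],[23,0],[23,1],[25,3],[26,3],[27,3],[30,2],[30,3],[31,3],[32,0],[32,1],[33,0],[34,0],[36,0],[36,1],[41,2],[41,3],[44,2],[44,3],[45,3],[46,3],[47,3]]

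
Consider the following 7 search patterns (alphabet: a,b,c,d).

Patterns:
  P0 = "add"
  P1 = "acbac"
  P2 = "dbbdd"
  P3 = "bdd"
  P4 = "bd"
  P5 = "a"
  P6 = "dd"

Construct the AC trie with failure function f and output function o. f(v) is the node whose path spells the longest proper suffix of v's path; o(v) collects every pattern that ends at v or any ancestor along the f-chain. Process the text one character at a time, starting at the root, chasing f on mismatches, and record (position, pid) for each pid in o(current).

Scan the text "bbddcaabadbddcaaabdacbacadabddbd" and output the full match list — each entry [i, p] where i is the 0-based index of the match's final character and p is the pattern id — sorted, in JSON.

Build:
Trie nodes:
  0='ε' goto a→1 b→13 d→8
  1='a' goto c→4 d→2  [P5 ends]
  2='ad' goto d→3
  3='add' goto ·  [P0 ends]
  4='ac' goto b→5
  5='acb' goto a→6
  6='acba' goto c→7
  7='acbac' goto ·  [P1 ends]
  8='d' goto b→9 d→16
  9='db' goto b→10
  10='dbb' goto d→11
  11='dbbd' goto d→12
  12='dbbdd' goto ·  [P2 ends]
  13='b' goto d→14
  14='bd' goto d→15  [P4 ends]
  15='bdd' goto ·  [P3 ends]
  16='dd' goto ·  [P6 ends]

Failure links (BFS by depth):
  n1('a'): parent n0 fail=0; on 'a' 0 → fail=0;  out {5}∪∅={5}
  n8('d'): parent n0 fail=0; on 'd' 0 → fail=0;  out ∅∪∅=∅
  n13('b'): parent n0 fail=0; on 'b' 0 → fail=0;  out ∅∪∅=∅
  n2('ad'): parent n1 fail=0; on 'd' 0 → fail=8;  out ∅∪∅=∅
  n4('ac'): parent n1 fail=0; on 'c' 0 → fail=0;  out ∅∪∅=∅
  n9('db'): parent n8 fail=0; on 'b' 0 → fail=13;  out ∅∪∅=∅
  n14('bd'): parent n13 fail=0; on 'd' 0 → fail=8;  out {4}∪∅={4}
  n16('dd'): parent n8 fail=0; on 'd' 0 → fail=8;  out {6}∪∅={6}
  n3('add'): parent n2 fail=8; on 'd' 8 → fail=16;  out {0}∪{6}={0,6}
  n5('acb'): parent n4 fail=0; on 'b' 0 → fail=13;  out ∅∪∅=∅
  n10('dbb'): parent n9 fail=13; on 'b' 13→0 → fail=13;  out ∅∪∅=∅
  n15('bdd'): parent n14 fail=8; on 'd' 8 → fail=16;  out {3}∪{6}={3,6}
  n6('acba'): parent n5 fail=13; on 'a' 13→0 → fail=1;  out ∅∪{5}={5}
  n11('dbbd'): parent n10 fail=13; on 'd' 13 → fail=14;  out ∅∪{4}={4}
  n7('acbac'): parent n6 fail=1; on 'c' 1 → fail=4;  out {1}∪∅={1}
  n12('dbbdd'): parent n11 fail=14; on 'd' 14 → fail=15;  out {2}∪{3,6}={2,3,6}

Text stream:
i=0 'b': node 0→13
i=1 'b': node 13→13 (fail-walked)
i=2 'd': node 13→14  ** P4@[1:2]
i=3 'd': node 14→15  ** P3@[1:3],P6@[2:3]
i=4 'c': node 15→0 (fail-walked)
i=5 'a': node 0→1  ** P5@[5:5]
i=6 'a': node 1→1 (fail-walked)  ** P5@[6:6]
i=7 'b': node 1→13 (fail-walked)
i=8 'a': node 13→1 (fail-walked)  ** P5@[8:8]
i=9 'd': node 1→2
i=10 'b': node 2→9 (fail-walked)
i=11 'd': node 9→14 (fail-walked)  ** P4@[10:11]
i=12 'd': node 14→15  ** P3@[10:12],P6@[11:12]
i=13 'c': node 15→0 (fail-walked)
i=14 'a': node 0→1  ** P5@[14:14]
i=15 'a': node 1→1 (fail-walked)  ** P5@[15:15]
i=16 'a': node 1→1 (fail-walked)  ** P5@[16:16]
i=17 'b': node 1→13 (fail-walked)
i=18 'd': node 13→14  ** P4@[17:18]
i=19 'a': node 14→1 (fail-walked)  ** P5@[19:19]
i=20 'c': node 1→4
i=21 'b': node 4→5
i=22 'a': node 5→6  ** P5@[22:22]
i=23 'c': node 6→7  ** P1@[19:23]
i=24 'a': node 7→1 (fail-walked)  ** P5@[24:24]
i=25 'd': node 1→2
i=26 'a': node 2→1 (fail-walked)  ** P5@[26:26]
i=27 'b': node 1→13 (fail-walked)
i=28 'd': node 13→14  ** P4@[27:28]
i=29 'd': node 14→15  ** P3@[27:29],P6@[28:29]
i=30 'b': node 15→9 (fail-walked)
i=31 'd': node 9→14 (fail-walked)  ** P4@[30:31]

Result: [[2,4],[3,3],[3,6],[5,5],[6,5],[8,5],[11,4],[12,3],[12,6],[14,5],[15,5],[16,5],[18,4],[19,5],[22,5],[23,1],[24,5],[26,5],[28,4],[29,3],[29,6],[31,4]]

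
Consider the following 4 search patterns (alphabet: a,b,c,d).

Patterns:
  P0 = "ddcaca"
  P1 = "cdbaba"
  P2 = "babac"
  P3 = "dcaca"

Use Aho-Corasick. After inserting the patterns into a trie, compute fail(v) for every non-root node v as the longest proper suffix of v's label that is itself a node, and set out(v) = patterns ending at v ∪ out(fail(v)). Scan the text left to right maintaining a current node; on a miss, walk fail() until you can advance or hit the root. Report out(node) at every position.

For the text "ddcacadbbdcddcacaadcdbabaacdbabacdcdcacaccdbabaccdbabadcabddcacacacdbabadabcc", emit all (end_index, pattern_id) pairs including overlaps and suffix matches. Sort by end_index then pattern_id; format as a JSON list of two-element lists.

Build automaton:
Trie nodes:
  0='ε' goto b→13 c→7 d→1
  1='d' goto c→18 d→2
  2='dd' goto c→3
  3='ddc' goto a→4
  4='ddca' goto c→5
  5='ddcac' goto a→6
  6='ddcaca' goto ·  ←P0
  7='c' goto d→8
  8='cd' goto b→9
  9='cdb' goto a→10
  10='cdba' goto b→11
  11='cdbab' goto a→12
  12='cdbaba' goto ·  ←P1
  13='b' goto a→14
  14='ba' goto b→15
  15='bab' goto a→16
  16='baba' goto c→17
  17='babac' goto ·  ←P2
  18='dc' goto a→19
  19='dca' goto c→20
  20='dcac' goto a→21
  21='dcaca' goto ·  ←P3

Failure links (BFS by depth):
  fail(1) 'd': from fail(0)=0 chase 'd': 0 ⇒ 0;  out=∅∪out(0)=∅
  fail(7) 'c': from fail(0)=0 chase 'c': 0 ⇒ 0;  out=∅∪out(0)=∅
  fail(13) 'b': from fail(0)=0 chase 'b': 0 ⇒ 0;  out=∅∪out(0)=∅
  fail(2) 'dd': from fail(1)=0 chase 'd': 0 ⇒ 1;  out=∅∪out(1)=∅
  fail(8) 'cd': from fail(7)=0 chase 'd': 0 ⇒ 1;  out=∅∪out(1)=∅
  fail(14) 'ba': from fail(13)=0 chase 'a': 0 ⇒ 0;  out=∅∪out(0)=∅
  fail(18) 'dc': from fail(1)=0 chase 'c': 0 ⇒ 7;  out=∅∪out(7)=∅
  fail(3) 'ddc': from fail(2)=1 chase 'c': 1 ⇒ 18;  out=∅∪out(18)=∅
  fail(9) 'cdb': from fail(8)=1 chase 'b': 1→0 ⇒ 13;  out=∅∪out(13)=∅
  fail(15) 'bab': from fail(14)=0 chase 'b': 0 ⇒ 13;  out=∅∪out(13)=∅
  fail(19) 'dca': from fail(18)=7 chase 'a': 7→0 ⇒ 0;  out=∅∪out(0)=∅
  fail(4) 'ddca': from fail(3)=18 chase 'a': 18 ⇒ 19;  out=∅∪out(19)=∅
  fail(10) 'cdba': from fail(9)=13 chase 'a': 13 ⇒ 14;  out=∅∪out(14)=∅
  fail(16) 'baba': from fail(15)=13 chase 'a': 13 ⇒ 14;  out=∅∪out(14)=∅
  fail(20) 'dcac': from fail(19)=0 chase 'c': 0 ⇒ 7;  out=∅∪out(7)=∅
  fail(5) 'ddcac': from fail(4)=19 chase 'c': 19 ⇒ 20;  out=∅∪out(20)=∅
  fail(11) 'cdbab': from fail(10)=14 chase 'b': 14 ⇒ 15;  out=∅∪out(15)=∅
  fail(17) 'babac': from fail(16)=14 chase 'c': 14→0 ⇒ 7;  out={2}∪out(7)={2}
  fail(21) 'dcaca': from fail(20)=7 chase 'a': 7→0 ⇒ 0;  out={3}∪out(0)={3}
  fail(6) 'ddcaca': from fail(5)=20 chase 'a': 20 ⇒ 21;  out={0}∪out(21)={0,3}
  fail(12) 'cdbaba': from fail(11)=15 chase 'a': 15 ⇒ 16;  out={1}∪out(16)={1}

Scan:
pos 0 'd': at 1
pos 1 'd': at 2
pos 2 'c': at 3
pos 3 'a': at 4
pos 4 'c': at 5
pos 5 'a': at 6  ** P0@[0:5],P3@[1:5]
pos 6 'd': at 1 (fail-walked)
pos 7 'b': at 13 (fail-walked)
pos 8 'b': at 13 (fail-walked)
pos 9 'd': at 1 (fail-walked)
pos 10 'c': at 18
pos 11 'd': at 8 (fail-walked)
pos 12 'd': at 2 (fail-walked)
pos 13 'c': at 3
pos 14 'a': at 4
pos 15 'c': at 5
pos 16 'a': at 6  ** P0@[11:16],P3@[12:16]
pos 17 'a': at 0 (fail-walked)
pos 18 'd': at 1
pos 19 'c': at 18
pos 20 'd': at 8 (fail-walked)
pos 21 'b': at 9
pos 22 'a': at 10
pos 23 'b': at 11
pos 24 'a': at 12  ** P1@[19:24]
pos 25 'a': at 0 (fail-walked)
pos 26 'c': at 7
pos 27 'd': at 8
pos 28 'b': at 9
pos 29 'a': at 10
pos 30 'b': at 11
pos 31 'a': at 12  ** P1@[26:31]
pos 32 'c': at 17 (fail-walked)  ** P2@[28:32]
pos 33 'd': at 8 (fail-walked)
pos 34 'c': at 18 (fail-walked)
pos 35 'd': at 8 (fail-walked)
pos 36 'c': at 18 (fail-walked)
pos 37 'a': at 19
pos 38 'c': at 20
pos 39 'a': at 21  ** P3@[35:39]
pos 40 'c': at 7 (fail-walked)
pos 41 'c': at 7 (fail-walked)
pos 42 'd': at 8
pos 43 'b': at 9
pos 44 'a': at 10
pos 45 'b': at 11
pos 46 'a': at 12  ** P1@[41:46]
pos 47 'c': at 17 (fail-walked)  ** P2@[43:47]
pos 48 'c': at 7 (fail-walked)
pos 49 'd': at 8
pos 50 'b': at 9
pos 51 'a': at 10
pos 52 'b': at 11
pos 53 'a': at 12  ** P1@[48:53]
pos 54 'd': at 1 (fail-walked)
pos 55 'c': at 18
pos 56 'a': at 19
pos 57 'b': at 13 (fail-walked)
pos 58 'd': at 1 (fail-walked)
pos 59 'd': at 2
pos 60 'c': at 3
pos 61 'a': at 4
pos 62 'c': at 5
pos 63 'a': at 6  ** P0@[58:63],P3@[59:63]
pos 64 'c': at 7 (fail-walked)
pos 65 'a': at 0 (fail-walked)
pos 66 'c': at 7
pos 67 'd': at 8
pos 68 'b': at 9
pos 69 'a': at 10
pos 70 'b': at 11
pos 71 'a': at 12  ** P1@[66:71]
pos 72 'd': at 1 (fail-walked)
pos 73 'a': at 0 (fail-walked)
pos 74 'b': at 13
pos 75 'c': at 7 (fail-walked)
pos 76 'c': at 7 (fail-walked)

All matches (sorted): [[5,0],[5,3],[16,0],[16,3],[24,1],[31,1],[32,2],[39,3],[46,1],[47,2],[53,1],[63,0],[63,3],[71,1]]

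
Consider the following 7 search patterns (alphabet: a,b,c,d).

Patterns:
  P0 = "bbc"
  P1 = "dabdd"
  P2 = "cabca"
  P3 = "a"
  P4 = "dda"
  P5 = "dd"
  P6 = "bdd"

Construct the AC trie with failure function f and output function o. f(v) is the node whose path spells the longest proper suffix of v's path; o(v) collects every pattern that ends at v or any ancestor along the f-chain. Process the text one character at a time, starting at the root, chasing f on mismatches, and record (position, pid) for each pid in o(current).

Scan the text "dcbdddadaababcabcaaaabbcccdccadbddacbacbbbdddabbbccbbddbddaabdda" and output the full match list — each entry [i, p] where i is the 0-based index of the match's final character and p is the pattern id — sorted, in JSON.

Build automaton:
Trie (insert patterns):
  n0 'ε': a→14 b→1 c→9 d→4
  n1 'b': b→2 d→17
  n2 'bb': c→3
  n3 'bbc': ·  [P0 ends]
  n4 'd': a→5 d→15
  n5 'da': b→6
  n6 'dab': d→7
  n7 'dabd': d→8
  n8 'dabdd': ·  [P1 ends]
  n9 'c': a→10
  n10 'ca': b→11
  n11 'cab': c→12
  n12 'cabc': a→13
  n13 'cabca': ·  [P2 ends]
  n14 'a': ·  [P3 ends]
  n15 'dd': a→16  [P5 ends]
  n16 'dda': ·  [P4 ends]
  n17 'bd': d→18
  n18 'bdd': ·  [P6 ends]

Failure links (BFS by depth):
  fail(1) 'b': from fail(0)=0 chase 'b': 0 ⇒ 0;  out=∅∪out(0)=∅
  fail(4) 'd': from fail(0)=0 chase 'd': 0 ⇒ 0;  out=∅∪out(0)=∅
  fail(9) 'c': from fail(0)=0 chase 'c': 0 ⇒ 0;  out=∅∪out(0)=∅
  fail(14) 'a': from fail(0)=0 chase 'a': 0 ⇒ 0;  out={3}∪out(0)={3}
  fail(2) 'bb': from fail(1)=0 chase 'b': 0 ⇒ 1;  out=∅∪out(1)=∅
  fail(5) 'da': from fail(4)=0 chase 'a': 0 ⇒ 14;  out=∅∪out(14)={3}
  fail(10) 'ca': from fail(9)=0 chase 'a': 0 ⇒ 14;  out=∅∪out(14)={3}
  fail(15) 'dd': from fail(4)=0 chase 'd': 0 ⇒ 4;  out={5}∪out(4)={5}
  fail(17) 'bd': from fail(1)=0 chase 'd': 0 ⇒ 4;  out=∅∪out(4)=∅
  fail(3) 'bbc': from fail(2)=1 chase 'c': 1→0 ⇒ 9;  out={0}∪out(9)={0}
  fail(6) 'dab': from fail(5)=14 chase 'b': 14→0 ⇒ 1;  out=∅∪out(1)=∅
  fail(11) 'cab': from fail(10)=14 chase 'b': 14→0 ⇒ 1;  out=∅∪out(1)=∅
  fail(16) 'dda': from fail(15)=4 chase 'a': 4 ⇒ 5;  out={4}∪out(5)={3,4}
  fail(18) 'bdd': from fail(17)=4 chase 'd': 4 ⇒ 15;  out={6}∪out(15)={5,6}
  fail(7) 'dabd': from fail(6)=1 chase 'd': 1 ⇒ 17;  out=∅∪out(17)=∅
  fail(12) 'cabc': from fail(11)=1 chase 'c': 1→0 ⇒ 9;  out=∅∪out(9)=∅
  fail(8) 'dabdd': from fail(7)=17 chase 'd': 17 ⇒ 18;  out={1}∪out(18)={1,5,6}
  fail(13) 'cabca': from fail(12)=9 chase 'a': 9 ⇒ 10;  out={2}∪out(10)={2,3}

Run:
i=0 'd': node 0→4
i=1 'c': node 4→9 (fail-walked)
i=2 'b': node 9→1 (fail-walked)
i=3 'd': node 1→17
i=4 'd': node 17→18  emit P5@[3:4],P6@[2:4]
i=5 'd': node 18→15 (fail-walked)  emit P5@[4:5]
i=6 'a': node 15→16  emit P3@[6:6],P4@[4:6]
i=7 'd': node 16→4 (fail-walked)
i=8 'a': node 4→5  emit P3@[8:8]
i=9 'a': node 5→14 (fail-walked)  emit P3@[9:9]
i=10 'b': node 14→1 (fail-walked)
i=11 'a': node 1→14 (fail-walked)  emit P3@[11:11]
i=12 'b': node 14→1 (fail-walked)
i=13 'c': node 1→9 (fail-walked)
i=14 'a': node 9→10  emit P3@[14:14]
i=15 'b': node 10→11
i=16 'c': node 11→12
i=17 'a': node 12→13  emit P2@[13:17],P3@[17:17]
i=18 'a': node 13→14 (fail-walked)  emit P3@[18:18]
i=19 'a': node 14→14 (fail-walked)  emit P3@[19:19]
i=20 'a': node 14→14 (fail-walked)  emit P3@[20:20]
i=21 'b': node 14→1 (fail-walked)
i=22 'b': node 1→2
i=23 'c': node 2→3  emit P0@[21:23]
i=24 'c': node 3→9 (fail-walked)
i=25 'c': node 9→9 (fail-walked)
i=26 'd': node 9→4 (fail-walked)
i=27 'c': node 4→9 (fail-walked)
i=28 'c': node 9→9 (fail-walked)
i=29 'a': node 9→10  emit P3@[29:29]
i=30 'd': node 10→4 (fail-walked)
i=31 'b': node 4→1 (fail-walked)
i=32 'd': node 1→17
i=33 'd': node 17→18  emit P5@[32:33],P6@[31:33]
i=34 'a': node 18→16 (fail-walked)  emit P3@[34:34],P4@[32:34]
i=35 'c': node 16→9 (fail-walked)
i=36 'b': node 9→1 (fail-walked)
i=37 'a': node 1→14 (fail-walked)  emit P3@[37:37]
i=38 'c': node 14→9 (fail-walked)
i=39 'b': node 9→1 (fail-walked)
i=40 'b': node 1→2
i=41 'b': node 2→2 (fail-walked)
i=42 'd': node 2→17 (fail-walked)
i=43 'd': node 17→18  emit P5@[42:43],P6@[41:43]
i=44 'd': node 18→15 (fail-walked)  emit P5@[43:44]
i=45 'a': node 15→16  emit P3@[45:45],P4@[43:45]
i=46 'b': node 16→6 (fail-walked)
i=47 'b': node 6→2 (fail-walked)
i=48 'b': node 2→2 (fail-walked)
i=49 'c': node 2→3  emit P0@[47:49]
i=50 'c': node 3→9 (fail-walked)
i=51 'b': node 9→1 (fail-walked)
i=52 'b': node 1→2
i=53 'd': node 2→17 (fail-walked)
i=54 'd': node 17→18  emit P5@[53:54],P6@[52:54]
i=55 'b': node 18→1 (fail-walked)
i=56 'd': node 1→17
i=57 'd': node 17→18  emit P5@[56:57],P6@[55:57]
i=58 'a': node 18→16 (fail-walked)  emit P3@[58:58],P4@[56:58]
i=59 'a': node 16→14 (fail-walked)  emit P3@[59:59]
i=60 'b': node 14→1 (fail-walked)
i=61 'd': node 1→17
i=62 'd': node 17→18  emit P5@[61:62],P6@[60:62]
i=63 'a': node 18→16 (fail-walked)  emit P3@[63:63],P4@[61:63]

Matches: [[4,5],[4,6],[5,5],[6,3],[6,4],[8,3],[9,3],[11,3],[14,3],[17,2],[17,3],[18,3],[19,3],[20,3],[23,0],[29,3],[33,5],[33,6],[34,3],[34,4],[37,3],[43,5],[43,6],[44,5],[45,3],[45,4],[49,0],[54,5],[54,6],[57,5],[57,6],[58,3],[58,4],[59,3],[62,5],[62,6],[63,3],[63,4]]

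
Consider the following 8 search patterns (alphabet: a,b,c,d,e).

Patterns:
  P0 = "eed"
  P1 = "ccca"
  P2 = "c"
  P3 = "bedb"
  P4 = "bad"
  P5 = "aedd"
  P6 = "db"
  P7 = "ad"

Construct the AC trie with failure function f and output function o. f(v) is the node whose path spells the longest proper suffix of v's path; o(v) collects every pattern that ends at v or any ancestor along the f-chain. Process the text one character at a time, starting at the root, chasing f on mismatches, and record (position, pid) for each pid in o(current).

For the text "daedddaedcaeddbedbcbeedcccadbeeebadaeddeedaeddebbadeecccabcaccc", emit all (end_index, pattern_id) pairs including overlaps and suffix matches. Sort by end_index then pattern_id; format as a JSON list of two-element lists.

Construct AC machine:
Trie nodes:
  0='ε' goto a→14 b→8 c→4 d→18 e→1
  1='e' goto e→2
  2='ee' goto d→3
  3='eed' goto ·  ←P0
  4='c' goto c→5  ←P2
  5='cc' goto c→6
  6='ccc' goto a→7
  7='ccca' goto ·  ←P1
  8='b' goto a→12 e→9
  9='be' goto d→10
  10='bed' goto b→11
  11='bedb' goto ·  ←P3
  12='ba' goto d→13
  13='bad' goto ·  ←P4
  14='a' goto d→20 e→15
  15='ae' goto d→16
  16='aed' goto d→17
  17='aedd' goto ·  ←P5
  18='d' goto b→19
  19='db' goto ·  ←P6
  20='ad' goto ·  ←P7

BFS fail/out derivation:
  fail(1) 'e': from fail(0)=0 chase 'e': 0 ⇒ 0;  out=∅∪out(0)=∅
  fail(4) 'c': from fail(0)=0 chase 'c': 0 ⇒ 0;  out={2}∪out(0)={2}
  fail(8) 'b': from fail(0)=0 chase 'b': 0 ⇒ 0;  out=∅∪out(0)=∅
  fail(14) 'a': from fail(0)=0 chase 'a': 0 ⇒ 0;  out=∅∪out(0)=∅
  fail(18) 'd': from fail(0)=0 chase 'd': 0 ⇒ 0;  out=∅∪out(0)=∅
  fail(2) 'ee': from fail(1)=0 chase 'e': 0 ⇒ 1;  out=∅∪out(1)=∅
  fail(5) 'cc': from fail(4)=0 chase 'c': 0 ⇒ 4;  out=∅∪out(4)={2}
  fail(9) 'be': from fail(8)=0 chase 'e': 0 ⇒ 1;  out=∅∪out(1)=∅
  fail(12) 'ba': from fail(8)=0 chase 'a': 0 ⇒ 14;  out=∅∪out(14)=∅
  fail(15) 'ae': from fail(14)=0 chase 'e': 0 ⇒ 1;  out=∅∪out(1)=∅
  fail(19) 'db': from fail(18)=0 chase 'b': 0 ⇒ 8;  out={6}∪out(8)={6}
  fail(20) 'ad': from fail(14)=0 chase 'd': 0 ⇒ 18;  out={7}∪out(18)={7}
  fail(3) 'eed': from fail(2)=1 chase 'd': 1→0 ⇒ 18;  out={0}∪out(18)={0}
  fail(6) 'ccc': from fail(5)=4 chase 'c': 4 ⇒ 5;  out=∅∪out(5)={2}
  fail(10) 'bed': from fail(9)=1 chase 'd': 1→0 ⇒ 18;  out=∅∪out(18)=∅
  fail(13) 'bad': from fail(12)=14 chase 'd': 14 ⇒ 20;  out={4}∪out(20)={4,7}
  fail(16) 'aed': from fail(15)=1 chase 'd': 1→0 ⇒ 18;  out=∅∪out(18)=∅
  fail(7) 'ccca': from fail(6)=5 chase 'a': 5→4→0 ⇒ 14;  out={1}∪out(14)={1}
  fail(11) 'bedb': from fail(10)=18 chase 'b': 18 ⇒ 19;  out={3}∪out(19)={3,6}
  fail(17) 'aedd': from fail(16)=18 chase 'd': 18→0 ⇒ 18;  out={5}∪out(18)={5}

Text stream:
pos 0 'd': at 18
pos 1 'a': at 14 (fail-walked)
pos 2 'e': at 15
pos 3 'd': at 16
pos 4 'd': at 17  emit P5@[1:4]
pos 5 'd': at 18 (fail-walked)
pos 6 'a': at 14 (fail-walked)
pos 7 'e': at 15
pos 8 'd': at 16
pos 9 'c': at 4 (fail-walked)  emit P2@[9:9]
pos 10 'a': at 14 (fail-walked)
pos 11 'e': at 15
pos 12 'd': at 16
pos 13 'd': at 17  emit P5@[10:13]
pos 14 'b': at 19 (fail-walked)  emit P6@[13:14]
pos 15 'e': at 9 (fail-walked)
pos 16 'd': at 10
pos 17 'b': at 11  emit P3@[14:17],P6@[16:17]
pos 18 'c': at 4 (fail-walked)  emit P2@[18:18]
pos 19 'b': at 8 (fail-walked)
pos 20 'e': at 9
pos 21 'e': at 2 (fail-walked)
pos 22 'd': at 3  emit P0@[20:22]
pos 23 'c': at 4 (fail-walked)  emit P2@[23:23]
pos 24 'c': at 5  emit P2@[24:24]
pos 25 'c': at 6  emit P2@[25:25]
pos 26 'a': at 7  emit P1@[23:26]
pos 27 'd': at 20 (fail-walked)  emit P7@[26:27]
pos 28 'b': at 19 (fail-walked)  emit P6@[27:28]
pos 29 'e': at 9 (fail-walked)
pos 30 'e': at 2 (fail-walked)
pos 31 'e': at 2 (fail-walked)
pos 32 'b': at 8 (fail-walked)
pos 33 'a': at 12
pos 34 'd': at 13  emit P4@[32:34],P7@[33:34]
pos 35 'a': at 14 (fail-walked)
pos 36 'e': at 15
pos 37 'd': at 16
pos 38 'd': at 17  emit P5@[35:38]
pos 39 'e': at 1 (fail-walked)
pos 40 'e': at 2
pos 41 'd': at 3  emit P0@[39:41]
pos 42 'a': at 14 (fail-walked)
pos 43 'e': at 15
pos 44 'd': at 16
pos 45 'd': at 17  emit P5@[42:45]
pos 46 'e': at 1 (fail-walked)
pos 47 'b': at 8 (fail-walked)
pos 48 'b': at 8 (fail-walked)
pos 49 'a': at 12
pos 50 'd': at 13  emit P4@[48:50],P7@[49:50]
pos 51 'e': at 1 (fail-walked)
pos 52 'e': at 2
pos 53 'c': at 4 (fail-walked)  emit P2@[53:53]
pos 54 'c': at 5  emit P2@[54:54]
pos 55 'c': at 6  emit P2@[55:55]
pos 56 'a': at 7  emit P1@[53:56]
pos 57 'b': at 8 (fail-walked)
pos 58 'c': at 4 (fail-walked)  emit P2@[58:58]
pos 59 'a': at 14 (fail-walked)
pos 60 'c': at 4 (fail-walked)  emit P2@[60:60]
pos 61 'c': at 5  emit P2@[61:61]
pos 62 'c': at 6  emit P2@[62:62]

Result: [[4,5],[9,2],[13,5],[14,6],[17,3],[17,6],[18,2],[22,0],[23,2],[24,2],[25,2],[26,1],[27,7],[28,6],[34,4],[34,7],[38,5],[41,0],[45,5],[50,4],[50,7],[53,2],[54,2],[55,2],[56,1],[58,2],[60,2],[61,2],[62,2]]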